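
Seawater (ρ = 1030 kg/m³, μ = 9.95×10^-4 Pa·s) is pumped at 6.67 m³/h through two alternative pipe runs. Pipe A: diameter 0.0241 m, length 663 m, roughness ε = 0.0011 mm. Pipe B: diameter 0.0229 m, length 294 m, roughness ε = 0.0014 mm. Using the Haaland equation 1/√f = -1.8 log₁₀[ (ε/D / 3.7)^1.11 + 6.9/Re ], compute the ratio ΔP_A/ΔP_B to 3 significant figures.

Pipe A: V = Q/A = 0.001853/0.0004562 = 4.062 m/s; Re = 1.013e+05; ε/D = 4.56e-05; Haaland → f = 0.01797; ΔP_A = f(L/D)(ρV²/2) = 4.199e+06 Pa.
Pipe B: V = Q/A = 0.001853/0.0004119 = 4.498 m/s; Re = 1.066e+05; ε/D = 6.11e-05; Haaland → f = 0.01786; ΔP_B = f(L/D)(ρV²/2) = 2.389e+06 Pa.
ΔP_A/ΔP_B = 4.199e+06/2.389e+06 = 1.76.

ΔP_A/ΔP_B ≈ 1.76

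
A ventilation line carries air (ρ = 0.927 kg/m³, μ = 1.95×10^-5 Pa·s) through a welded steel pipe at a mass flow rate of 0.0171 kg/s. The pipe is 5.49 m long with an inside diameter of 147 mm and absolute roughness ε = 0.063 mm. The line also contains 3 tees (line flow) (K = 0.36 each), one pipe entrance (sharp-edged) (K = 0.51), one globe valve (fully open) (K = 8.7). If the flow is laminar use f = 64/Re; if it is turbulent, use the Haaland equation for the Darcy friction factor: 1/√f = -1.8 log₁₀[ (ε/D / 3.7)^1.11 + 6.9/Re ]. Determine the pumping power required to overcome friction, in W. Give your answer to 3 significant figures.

P ≈ 0.117 W

A = πD²/4 = π(0.147)²/4 = 0.01697 m²; mean velocity V = ṁ/(ρA) = 0.0171/(0.927 · 0.01697) = 1.087 m/s.
Reynolds number Re = ρVD/μ = 0.927 · 1.087 · 0.147 / 1.95e-05 = 7595.
Re > 4000 → turbulent. Relative roughness ε/D = 6.3e-05/0.147 = 0.000429. Haaland: 1/√f = -1.8 log₁₀[(0.000429/3.7)^1.11 + 6.9/7595] = -1.8 log₁₀[4.27e-05 + 0.000908] = 5.439, so f = 0.0338.
Total minor-loss coefficient ΣK = 3·0.36 + 1·0.51 + 1·8.7 = 10.3.
ΔP = [f·L/D + ΣK]·(ρV²/2) = [0.0338·5.49/0.147 + 10.3]·(0.927·1.087²/2) = [1.262 + 10.3]·0.5476 = 6.326 Pa.
Q = ṁ/ρ = 0.0171/0.927 = 0.01845 m³/s.
Pumping power P = QΔP = 0.01845·6.326 = 0.1167 W = 0.117 W.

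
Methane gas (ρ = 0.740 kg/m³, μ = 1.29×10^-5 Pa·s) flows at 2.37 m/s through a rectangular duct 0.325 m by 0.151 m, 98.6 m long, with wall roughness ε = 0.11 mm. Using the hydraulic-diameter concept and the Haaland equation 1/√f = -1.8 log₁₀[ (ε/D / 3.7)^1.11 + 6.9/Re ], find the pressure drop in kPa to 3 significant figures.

Hydraulic diameter D_h = 4A/P = 4·(0.325·0.151)/(2·(0.325+0.151)) = 0.1963/0.952 = 0.2062 m.
Re = ρVD_h/μ = 0.74·2.37·0.2062/1.29e-05 = 2.803e+04.
ε/D_h = 0.00011/0.2062 = 0.000533; Haaland gives 1/√f = -1.8 log₁₀[5.45e-05+0.000246] = 6.34, so f = 0.02488.
ΔP = f(L/D_h)(ρV²/2) = 0.02488·98.6/0.2062·2.078 = 24.73 Pa.
ΔP = 0.0247 kPa.

ΔP ≈ 0.0247 kPa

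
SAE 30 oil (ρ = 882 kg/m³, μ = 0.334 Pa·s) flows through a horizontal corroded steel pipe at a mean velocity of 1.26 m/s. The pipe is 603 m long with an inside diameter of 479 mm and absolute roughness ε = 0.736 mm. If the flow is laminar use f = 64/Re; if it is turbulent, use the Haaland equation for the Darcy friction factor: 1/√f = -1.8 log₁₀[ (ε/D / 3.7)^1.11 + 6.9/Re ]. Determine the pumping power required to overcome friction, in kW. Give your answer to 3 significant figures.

P ≈ 8.04 kW

Reynolds number Re = ρVD/μ = 882 · 1.26 · 0.479 / 0.334 = 1594.
Re < 2300 → laminar flow, so f = 64/Re = 64/1594 = 0.04016 (the turbulent correlation is not needed).
Darcy-Weisbach: ΔP = f(L/D)(ρV²/2) = 0.04016·(603/0.479)·(882·1.26²/2) = 0.04016·1259·700.1 = 3.539e+04 Pa.
Q = V·A = 1.26·0.1802 = 0.2271 m³/s.
Pumping power P = QΔP = 0.2271·3.539e+04 = 8036 W = 8.04 kW.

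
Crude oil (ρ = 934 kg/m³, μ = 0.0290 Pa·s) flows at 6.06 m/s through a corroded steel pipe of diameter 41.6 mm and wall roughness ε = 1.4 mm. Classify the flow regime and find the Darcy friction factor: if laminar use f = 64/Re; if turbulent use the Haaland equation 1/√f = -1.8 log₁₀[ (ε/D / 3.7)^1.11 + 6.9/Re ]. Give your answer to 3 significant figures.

Re = ρVD/μ = 934·6.06·0.0416/0.029 = 8119.
Re > 4000 → turbulent. ε/D = 0.0014/0.0416 = 0.0337; Haaland: 1/√f = -1.8 log₁₀[0.00542 + 0.00085] = 3.964, so f = 0.06363.

f ≈ 0.0636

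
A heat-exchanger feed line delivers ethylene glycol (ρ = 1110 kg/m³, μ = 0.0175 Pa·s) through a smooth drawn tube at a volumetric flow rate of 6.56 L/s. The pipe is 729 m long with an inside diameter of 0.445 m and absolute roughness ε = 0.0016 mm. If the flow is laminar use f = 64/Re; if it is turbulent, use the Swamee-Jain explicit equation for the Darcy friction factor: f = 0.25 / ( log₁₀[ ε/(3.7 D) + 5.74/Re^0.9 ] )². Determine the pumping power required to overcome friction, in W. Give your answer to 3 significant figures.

Q = 6.56 L/s = 6.56/1000 = 0.00656 m³/s.
Cross-sectional area A = πD²/4 = π(0.445)²/4 = 0.1555 m²; mean velocity V = Q/A = 0.00656/0.1555 = 0.04218 m/s.
Reynolds number Re = ρVD/μ = 1110 · 0.04218 · 0.445 / 0.0175 = 1191.
Re < 2300 → laminar flow, so f = 64/Re = 64/1191 = 0.05376 (the turbulent correlation is not needed).
Darcy-Weisbach: ΔP = f(L/D)(ρV²/2) = 0.05376·(729/0.445)·(1110·0.04218²/2) = 0.05376·1638·0.9874 = 86.95 Pa.
Pumping power P = QΔP = 0.00656·86.95 = 0.5704 W = 0.570 W.

P ≈ 0.570 W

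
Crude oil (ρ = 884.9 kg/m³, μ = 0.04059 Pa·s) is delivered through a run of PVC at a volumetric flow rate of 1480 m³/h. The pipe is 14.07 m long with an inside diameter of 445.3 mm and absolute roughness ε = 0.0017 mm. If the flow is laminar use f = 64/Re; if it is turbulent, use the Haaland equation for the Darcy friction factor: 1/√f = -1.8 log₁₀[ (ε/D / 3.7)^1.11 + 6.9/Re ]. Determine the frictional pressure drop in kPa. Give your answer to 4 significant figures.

ΔP ≈ 2.360 kPa

Q = 1480 m³/h = 1480/3600 = 0.4111 m³/s.
Cross-sectional area A = πD²/4 = π(0.4453)²/4 = 0.1557 m²; mean velocity V = Q/A = 0.4111/0.1557 = 2.64 m/s.
Reynolds number Re = ρVD/μ = 884.9 · 2.64 · 0.4453 / 0.0406 = 2.563e+04.
Re > 4000 → turbulent. Relative roughness ε/D = 1.7e-06/0.4453 = 3.82e-06. Haaland: 1/√f = -1.8 log₁₀[(3.82e-06/3.7)^1.11 + 6.9/2.563e+04] = -1.8 log₁₀[2.27e-07 + 0.000269] = 6.425, so f = 0.02422.
Darcy-Weisbach: ΔP = f(L/D)(ρV²/2) = 0.02422·(14.07/0.4453)·(884.9·2.64²/2) = 0.02422·31.6·3083 = 2360 Pa.
ΔP = 2360 Pa = 2.360 kPa.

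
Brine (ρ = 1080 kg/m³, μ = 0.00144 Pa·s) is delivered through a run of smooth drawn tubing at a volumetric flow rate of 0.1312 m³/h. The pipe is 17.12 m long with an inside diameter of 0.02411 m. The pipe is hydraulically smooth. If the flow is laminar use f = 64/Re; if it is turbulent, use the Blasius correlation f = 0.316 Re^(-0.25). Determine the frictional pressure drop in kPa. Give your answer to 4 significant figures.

ΔP ≈ 0.1083 kPa

Q = 0.1312 m³/h = 0.1312/3600 = 3.644e-05 m³/s.
Cross-sectional area A = πD²/4 = π(0.02411)²/4 = 0.0004565 m²; mean velocity V = Q/A = 3.644e-05/0.0004565 = 0.07983 m/s.
Reynolds number Re = ρVD/μ = 1080 · 0.07983 · 0.02411 / 0.00144 = 1443.
Re < 2300 → laminar flow, so f = 64/Re = 64/1443 = 0.04434 (the turbulent correlation is not needed).
Darcy-Weisbach: ΔP = f(L/D)(ρV²/2) = 0.04434·(17.12/0.02411)·(1080·0.07983²/2) = 0.04434·710.1·3.441 = 108.3 Pa.
ΔP = 108.3 Pa = 0.1083 kPa.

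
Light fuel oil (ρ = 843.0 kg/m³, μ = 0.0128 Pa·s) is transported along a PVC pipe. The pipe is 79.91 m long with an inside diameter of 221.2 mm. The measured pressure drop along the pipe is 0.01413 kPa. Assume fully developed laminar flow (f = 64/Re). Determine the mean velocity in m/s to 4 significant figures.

V ≈ 0.02112 m/s

For laminar flow, f = 64/Re with Re = ρVD/μ, so Darcy-Weisbach reduces to ΔP = 32μLV/D². Solving for V: V = ΔP·D²/(32μL) = 14.13·(0.2212)²/(32·0.0128·79.91) = 0.02112 m/s.
Check: Re = ρVD/μ = 843·0.02112·0.2212/0.0128 = 307.7 < 2300, so the laminar assumption holds.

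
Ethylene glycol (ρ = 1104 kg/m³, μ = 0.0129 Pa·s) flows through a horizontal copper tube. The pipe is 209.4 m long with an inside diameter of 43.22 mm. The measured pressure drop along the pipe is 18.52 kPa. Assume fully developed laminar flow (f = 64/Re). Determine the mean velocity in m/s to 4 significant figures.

For laminar flow, f = 64/Re with Re = ρVD/μ, so Darcy-Weisbach reduces to ΔP = 32μLV/D². Solving for V: V = ΔP·D²/(32μL) = 1.852e+04·(0.04322)²/(32·0.0129·209.4) = 0.4002 m/s.
Check: Re = ρVD/μ = 1104·0.4002·0.04322/0.0129 = 1480 < 2300, so the laminar assumption holds.

V ≈ 0.4002 m/s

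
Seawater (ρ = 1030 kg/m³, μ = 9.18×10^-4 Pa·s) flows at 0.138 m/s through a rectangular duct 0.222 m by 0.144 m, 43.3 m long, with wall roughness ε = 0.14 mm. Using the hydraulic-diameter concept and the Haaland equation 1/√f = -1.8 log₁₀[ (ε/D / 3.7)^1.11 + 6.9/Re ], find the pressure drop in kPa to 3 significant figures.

ΔP ≈ 0.0624 kPa

Hydraulic diameter D_h = 4A/P = 4·(0.222·0.144)/(2·(0.222+0.144)) = 0.1279/0.732 = 0.1747 m.
Re = ρVD_h/μ = 1030·0.138·0.1747/0.000918 = 2.705e+04.
ε/D_h = 0.00014/0.1747 = 0.000801; Haaland gives 1/√f = -1.8 log₁₀[8.56e-05+0.000255] = 6.242, so f = 0.02567.
ΔP = f(L/D_h)(ρV²/2) = 0.02567·43.3/0.1747·9.808 = 62.4 Pa.
ΔP = 0.0624 kPa.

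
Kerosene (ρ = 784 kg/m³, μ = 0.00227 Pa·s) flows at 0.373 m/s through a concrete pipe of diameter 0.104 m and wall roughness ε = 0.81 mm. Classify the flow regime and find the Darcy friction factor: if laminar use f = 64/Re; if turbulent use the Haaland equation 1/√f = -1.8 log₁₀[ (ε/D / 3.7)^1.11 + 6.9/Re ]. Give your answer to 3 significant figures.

Re = ρVD/μ = 784·0.373·0.104/0.00227 = 1.34e+04.
Re > 4000 → turbulent. ε/D = 0.00081/0.104 = 0.00779; Haaland: 1/√f = -1.8 log₁₀[0.00107 + 0.000515] = 5.041, so f = 0.03936.

f ≈ 0.0394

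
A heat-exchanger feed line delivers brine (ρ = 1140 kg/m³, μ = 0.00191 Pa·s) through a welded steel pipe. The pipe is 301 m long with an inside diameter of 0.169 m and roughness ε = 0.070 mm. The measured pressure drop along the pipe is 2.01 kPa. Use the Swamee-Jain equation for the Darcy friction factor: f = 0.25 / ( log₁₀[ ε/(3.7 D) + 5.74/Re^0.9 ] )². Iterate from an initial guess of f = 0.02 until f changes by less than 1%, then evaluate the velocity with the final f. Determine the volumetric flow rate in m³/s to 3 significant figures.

Q ≈ 0.00633 m³/s

Rearranging Darcy-Weisbach: V = √(2·ΔP·D/(f·L·ρ)). With ε/D = 7e-05/0.169 = 0.000414, iterate starting from f = 0.02:
  f = 0.02 → V = √(2·2010·0.169/(0.02·301·1140)) = 0.3146 m/s; Re = ρVD/μ = 3.174e+04; f → 0.02432
  f = 0.02432 → V = 0.2853 m/s; Re = 2.878e+04; f → 0.0248
  f = 0.0248 → V = 0.2825 m/s; Re = 2.85e+04; f → 0.02485
Converged (Δf/f < 1%). With the final f = 0.02485: V = √(2·2010·0.169/(0.02485·301·1140)) = 0.2822 m/s.
Q = V·A = 0.2822·(π/4·0.169²) = 0.006331 m³/s = 0.00633 m³/s.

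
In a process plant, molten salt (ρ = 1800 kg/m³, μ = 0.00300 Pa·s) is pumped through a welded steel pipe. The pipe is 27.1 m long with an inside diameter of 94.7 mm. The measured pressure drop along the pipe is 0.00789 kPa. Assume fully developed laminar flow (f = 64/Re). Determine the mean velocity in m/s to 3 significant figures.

V ≈ 0.0272 m/s

For laminar flow, f = 64/Re with Re = ρVD/μ, so Darcy-Weisbach reduces to ΔP = 32μLV/D². Solving for V: V = ΔP·D²/(32μL) = 7.89·(0.0947)²/(32·0.003·27.1) = 0.0272 m/s.
Check: Re = ρVD/μ = 1800·0.0272·0.0947/0.003 = 1545 < 2300, so the laminar assumption holds.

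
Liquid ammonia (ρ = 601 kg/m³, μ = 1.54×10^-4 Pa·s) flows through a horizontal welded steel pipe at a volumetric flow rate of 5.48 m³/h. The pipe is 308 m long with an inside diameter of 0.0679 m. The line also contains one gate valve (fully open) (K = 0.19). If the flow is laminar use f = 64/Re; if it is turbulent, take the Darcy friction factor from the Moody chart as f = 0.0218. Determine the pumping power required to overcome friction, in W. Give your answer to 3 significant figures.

P ≈ 8.01 W

Q = 5.48 m³/h = 5.48/3600 = 0.001522 m³/s.
Cross-sectional area A = πD²/4 = π(0.0679)²/4 = 0.003621 m²; mean velocity V = Q/A = 0.001522/0.003621 = 0.4204 m/s.
Reynolds number Re = ρVD/μ = 601 · 0.4204 · 0.0679 / 0.000154 = 1.114e+05.
Re > 4000 → turbulent; use the Moody-chart value f = 0.0218.
Total minor-loss coefficient ΣK = 1·0.19 = 0.19.
ΔP = [f·L/D + ΣK]·(ρV²/2) = [0.0218·308/0.0679 + 0.19]·(601·0.4204²/2) = [98.89 + 0.19]·53.11 = 5262 Pa.
Pumping power P = QΔP = 0.001522·5262 = 8.009 W = 8.01 W.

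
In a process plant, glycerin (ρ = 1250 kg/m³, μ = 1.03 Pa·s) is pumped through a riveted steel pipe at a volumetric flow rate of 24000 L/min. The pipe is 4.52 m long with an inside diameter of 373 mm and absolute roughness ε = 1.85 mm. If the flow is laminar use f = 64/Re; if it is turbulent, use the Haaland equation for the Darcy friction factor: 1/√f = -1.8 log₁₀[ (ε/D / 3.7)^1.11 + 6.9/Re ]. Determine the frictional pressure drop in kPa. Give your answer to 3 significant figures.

ΔP ≈ 3.92 kPa

Q = 24000 L/min = 24000/60000 = 0.4 m³/s.
Cross-sectional area A = πD²/4 = π(0.373)²/4 = 0.1093 m²; mean velocity V = Q/A = 0.4/0.1093 = 3.661 m/s.
Reynolds number Re = ρVD/μ = 1250 · 3.661 · 0.373 / 1.03 = 1657.
Re < 2300 → laminar flow, so f = 64/Re = 64/1657 = 0.03862 (the turbulent correlation is not needed).
Darcy-Weisbach: ΔP = f(L/D)(ρV²/2) = 0.03862·(4.52/0.373)·(1250·3.661²/2) = 0.03862·12.12·8375 = 3920 Pa.
ΔP = 3920 Pa = 3.92 kPa.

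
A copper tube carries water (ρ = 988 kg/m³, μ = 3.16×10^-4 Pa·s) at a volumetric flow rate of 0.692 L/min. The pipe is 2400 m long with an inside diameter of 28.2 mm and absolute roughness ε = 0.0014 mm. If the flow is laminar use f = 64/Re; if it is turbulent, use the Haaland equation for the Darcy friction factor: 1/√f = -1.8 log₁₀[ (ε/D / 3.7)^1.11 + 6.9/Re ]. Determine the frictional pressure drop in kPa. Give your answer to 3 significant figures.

ΔP ≈ 0.564 kPa

Q = 0.692 L/min = 0.692/60000 = 1.153e-05 m³/s.
Cross-sectional area A = πD²/4 = π(0.0282)²/4 = 0.0006246 m²; mean velocity V = Q/A = 1.153e-05/0.0006246 = 0.01847 m/s.
Reynolds number Re = ρVD/μ = 988 · 0.01847 · 0.0282 / 0.000316 = 1628.
Re < 2300 → laminar flow, so f = 64/Re = 64/1628 = 0.03931 (the turbulent correlation is not needed).
Darcy-Weisbach: ΔP = f(L/D)(ρV²/2) = 0.03931·(2400/0.0282)·(988·0.01847²/2) = 0.03931·8.511e+04·0.1684 = 563.5 Pa.
ΔP = 563.5 Pa = 0.564 kPa.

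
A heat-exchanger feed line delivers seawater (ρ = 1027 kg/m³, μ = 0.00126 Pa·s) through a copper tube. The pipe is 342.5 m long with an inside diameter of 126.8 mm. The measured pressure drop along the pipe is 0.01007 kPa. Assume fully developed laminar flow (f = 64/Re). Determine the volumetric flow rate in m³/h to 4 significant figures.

Q ≈ 0.5330 m³/h

For laminar flow, f = 64/Re with Re = ρVD/μ, so Darcy-Weisbach reduces to ΔP = 32μLV/D². Solving for V: V = ΔP·D²/(32μL) = 10.07·(0.1268)²/(32·0.00126·342.5) = 0.01172 m/s.
Check: Re = ρVD/μ = 1027·0.01172·0.1268/0.00126 = 1212 < 2300, so the laminar assumption holds.
Q = V·A = 0.01172·(π/4·0.1268²) = 0.0001481 m³/s = 0.5330 m³/h.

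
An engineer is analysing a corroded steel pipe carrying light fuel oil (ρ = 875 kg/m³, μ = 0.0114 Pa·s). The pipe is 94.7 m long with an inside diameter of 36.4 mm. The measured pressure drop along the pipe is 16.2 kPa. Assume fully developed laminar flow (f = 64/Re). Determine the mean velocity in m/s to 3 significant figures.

For laminar flow, f = 64/Re with Re = ρVD/μ, so Darcy-Weisbach reduces to ΔP = 32μLV/D². Solving for V: V = ΔP·D²/(32μL) = 1.62e+04·(0.0364)²/(32·0.0114·94.7) = 0.6213 m/s.
Check: Re = ρVD/μ = 875·0.6213·0.0364/0.0114 = 1736 < 2300, so the laminar assumption holds.

V ≈ 0.621 m/s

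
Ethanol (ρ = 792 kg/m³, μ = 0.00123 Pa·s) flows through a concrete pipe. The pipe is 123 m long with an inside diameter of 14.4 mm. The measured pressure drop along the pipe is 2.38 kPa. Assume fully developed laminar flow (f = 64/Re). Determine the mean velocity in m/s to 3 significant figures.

V ≈ 0.102 m/s

For laminar flow, f = 64/Re with Re = ρVD/μ, so Darcy-Weisbach reduces to ΔP = 32μLV/D². Solving for V: V = ΔP·D²/(32μL) = 2380·(0.0144)²/(32·0.00123·123) = 0.1019 m/s.
Check: Re = ρVD/μ = 792·0.1019·0.0144/0.00123 = 945.2 < 2300, so the laminar assumption holds.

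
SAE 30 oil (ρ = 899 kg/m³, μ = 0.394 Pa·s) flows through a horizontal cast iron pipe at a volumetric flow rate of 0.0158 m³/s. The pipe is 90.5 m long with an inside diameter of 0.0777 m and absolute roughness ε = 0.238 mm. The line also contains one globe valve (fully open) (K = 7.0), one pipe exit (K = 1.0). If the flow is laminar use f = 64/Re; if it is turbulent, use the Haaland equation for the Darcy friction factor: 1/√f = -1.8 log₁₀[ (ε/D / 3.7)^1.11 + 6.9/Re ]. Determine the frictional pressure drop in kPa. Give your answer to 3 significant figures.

Cross-sectional area A = πD²/4 = π(0.0777)²/4 = 0.004742 m²; mean velocity V = Q/A = 0.0158/0.004742 = 3.332 m/s.
Reynolds number Re = ρVD/μ = 899 · 3.332 · 0.0777 / 0.394 = 590.8.
Re < 2300 → laminar flow, so f = 64/Re = 64/590.8 = 0.1083 (the turbulent correlation is not needed).
Total minor-loss coefficient ΣK = 1·7 + 1·1 = 8.
ΔP = [f·L/D + ΣK]·(ρV²/2) = [0.1083·90.5/0.0777 + 8]·(899·3.332²/2) = [126.2 + 8]·4991 = 6.697e+05 Pa.
ΔP = 6.697e+05 Pa = 670 kPa.

ΔP ≈ 670 kPa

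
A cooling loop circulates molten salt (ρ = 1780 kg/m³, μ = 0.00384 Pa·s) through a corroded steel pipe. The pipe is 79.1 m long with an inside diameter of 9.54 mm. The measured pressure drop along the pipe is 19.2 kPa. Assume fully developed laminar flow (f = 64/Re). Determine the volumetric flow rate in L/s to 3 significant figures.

For laminar flow, f = 64/Re with Re = ρVD/μ, so Darcy-Weisbach reduces to ΔP = 32μLV/D². Solving for V: V = ΔP·D²/(32μL) = 1.92e+04·(0.00954)²/(32·0.00384·79.1) = 0.1798 m/s.
Check: Re = ρVD/μ = 1780·0.1798·0.00954/0.00384 = 795 < 2300, so the laminar assumption holds.
Q = V·A = 0.1798·(π/4·0.00954²) = 1.285e-05 m³/s = 0.0129 L/s.

Q ≈ 0.0129 L/s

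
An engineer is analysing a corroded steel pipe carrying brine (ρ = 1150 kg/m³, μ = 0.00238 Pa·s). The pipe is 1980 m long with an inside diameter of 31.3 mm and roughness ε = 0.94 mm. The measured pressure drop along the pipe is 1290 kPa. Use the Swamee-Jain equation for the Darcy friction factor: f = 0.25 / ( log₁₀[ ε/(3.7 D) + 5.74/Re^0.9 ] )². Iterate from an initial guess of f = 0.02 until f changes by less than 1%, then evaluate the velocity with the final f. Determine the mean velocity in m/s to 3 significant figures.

V ≈ 0.764 m/s

Rearranging Darcy-Weisbach: V = √(2·ΔP·D/(f·L·ρ)). With ε/D = 0.00094/0.0313 = 0.03, iterate starting from f = 0.02:
  f = 0.02 → V = √(2·1.29e+06·0.0313/(0.02·1980·1150)) = 1.332 m/s; Re = ρVD/μ = 2.014e+04; f → 0.05941
  f = 0.05941 → V = 0.7726 m/s; Re = 1.169e+04; f → 0.06077
  f = 0.06077 → V = 0.7639 m/s; Re = 1.155e+04; f → 0.06081
Converged (Δf/f < 1%). With the final f = 0.06081: V = √(2·1.29e+06·0.0313/(0.06081·1980·1150)) = 0.7637 m/s.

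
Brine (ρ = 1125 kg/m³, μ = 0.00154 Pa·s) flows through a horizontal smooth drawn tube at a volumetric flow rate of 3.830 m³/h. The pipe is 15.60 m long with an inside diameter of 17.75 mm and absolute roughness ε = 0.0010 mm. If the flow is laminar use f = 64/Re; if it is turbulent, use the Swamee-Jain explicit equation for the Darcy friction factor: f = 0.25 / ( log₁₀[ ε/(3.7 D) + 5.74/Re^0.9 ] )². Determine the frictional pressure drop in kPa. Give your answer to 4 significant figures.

Q = 3.830 m³/h = 3.830/3600 = 0.001064 m³/s.
Cross-sectional area A = πD²/4 = π(0.01775)²/4 = 0.0002474 m²; mean velocity V = Q/A = 0.001064/0.0002474 = 4.299 m/s.
Reynolds number Re = ρVD/μ = 1125 · 4.299 · 0.01775 / 0.00154 = 5.575e+04.
Re > 4000 → turbulent. Relative roughness ε/D = 1e-06/0.01775 = 5.63e-05. Swamee-Jain: f = 0.25/(log₁₀[5.63e-05/3.7 + 5.74/5.575e+04^0.9])² = 0.25/(log₁₀[1.52e-05 + 0.000307])² = 0.25/(-3.492)² = 0.02051.
Darcy-Weisbach: ΔP = f(L/D)(ρV²/2) = 0.02051·(15.6/0.01775)·(1125·4.299²/2) = 0.02051·878.9·1.04e+04 = 1.874e+05 Pa.
ΔP = 1.874e+05 Pa = 187.4 kPa.

ΔP ≈ 187.4 kPa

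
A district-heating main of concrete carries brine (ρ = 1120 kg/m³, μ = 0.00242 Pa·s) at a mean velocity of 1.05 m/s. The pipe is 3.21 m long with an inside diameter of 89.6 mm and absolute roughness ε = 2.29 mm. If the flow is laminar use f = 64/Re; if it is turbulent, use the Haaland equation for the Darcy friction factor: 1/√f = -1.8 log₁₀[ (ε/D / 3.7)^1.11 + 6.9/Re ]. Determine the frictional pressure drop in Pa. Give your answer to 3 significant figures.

ΔP ≈ 1200 Pa

Reynolds number Re = ρVD/μ = 1120 · 1.05 · 0.0896 / 0.00242 = 4.354e+04.
Re > 4000 → turbulent. Relative roughness ε/D = 0.00229/0.0896 = 0.0256. Haaland: 1/√f = -1.8 log₁₀[(0.0256/3.7)^1.11 + 6.9/4.354e+04] = -1.8 log₁₀[0.004 + 0.000158] = 4.287, so f = 0.05442.
Darcy-Weisbach: ΔP = f(L/D)(ρV²/2) = 0.05442·(3.21/0.0896)·(1120·1.05²/2) = 0.05442·35.83·617.4 = 1204 Pa.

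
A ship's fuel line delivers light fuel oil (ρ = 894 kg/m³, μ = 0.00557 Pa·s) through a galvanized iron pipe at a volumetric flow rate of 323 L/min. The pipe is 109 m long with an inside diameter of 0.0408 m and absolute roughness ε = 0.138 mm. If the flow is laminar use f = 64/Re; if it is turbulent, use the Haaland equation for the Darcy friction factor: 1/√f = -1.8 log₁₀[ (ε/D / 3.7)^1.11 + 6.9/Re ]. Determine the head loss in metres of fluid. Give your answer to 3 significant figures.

h_f ≈ 71.0 m

Q = 323 L/min = 323/60000 = 0.005383 m³/s.
Cross-sectional area A = πD²/4 = π(0.0408)²/4 = 0.001307 m²; mean velocity V = Q/A = 0.005383/0.001307 = 4.118 m/s.
Reynolds number Re = ρVD/μ = 894 · 4.118 · 0.0408 / 0.00557 = 2.696e+04.
Re > 4000 → turbulent. Relative roughness ε/D = 0.000138/0.0408 = 0.00338. Haaland: 1/√f = -1.8 log₁₀[(0.00338/3.7)^1.11 + 6.9/2.696e+04] = -1.8 log₁₀[0.000423 + 0.000256] = 5.702, so f = 0.03075.
Darcy-Weisbach: ΔP = f(L/D)(ρV²/2) = 0.03075·(109/0.0408)·(894·4.118²/2) = 0.03075·2672·7579 = 6.227e+05 Pa.
Head loss h_f = ΔP/(ρg) = 6.227e+05/(894·9.81) = 71.0 m.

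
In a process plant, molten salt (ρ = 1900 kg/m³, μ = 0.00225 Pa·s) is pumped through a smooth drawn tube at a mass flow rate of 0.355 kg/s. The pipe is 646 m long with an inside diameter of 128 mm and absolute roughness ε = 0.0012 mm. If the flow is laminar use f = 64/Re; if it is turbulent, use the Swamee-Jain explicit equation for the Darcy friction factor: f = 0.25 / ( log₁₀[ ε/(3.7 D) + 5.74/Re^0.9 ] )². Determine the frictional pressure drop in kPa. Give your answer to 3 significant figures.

A = πD²/4 = π(0.128)²/4 = 0.01287 m²; mean velocity V = ṁ/(ρA) = 0.355/(1900 · 0.01287) = 0.01452 m/s.
Reynolds number Re = ρVD/μ = 1900 · 0.01452 · 0.128 / 0.00225 = 1569.
Re < 2300 → laminar flow, so f = 64/Re = 64/1569 = 0.04078 (the turbulent correlation is not needed).
Darcy-Weisbach: ΔP = f(L/D)(ρV²/2) = 0.04078·(646/0.128)·(1900·0.01452²/2) = 0.04078·5047·0.2003 = 41.22 Pa.
ΔP = 41.22 Pa = 0.0412 kPa.

ΔP ≈ 0.0412 kPa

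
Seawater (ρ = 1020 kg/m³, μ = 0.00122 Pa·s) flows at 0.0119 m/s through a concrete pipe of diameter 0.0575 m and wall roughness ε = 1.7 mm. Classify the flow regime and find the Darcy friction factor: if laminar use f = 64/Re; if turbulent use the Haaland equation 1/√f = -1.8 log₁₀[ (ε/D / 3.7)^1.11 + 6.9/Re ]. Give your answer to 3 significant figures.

f ≈ 0.112

Re = ρVD/μ = 1020·0.0119·0.0575/0.00122 = 572.1.
Re < 2300 → laminar, so f = 64/Re = 0.1119 (roughness is irrelevant in laminar flow).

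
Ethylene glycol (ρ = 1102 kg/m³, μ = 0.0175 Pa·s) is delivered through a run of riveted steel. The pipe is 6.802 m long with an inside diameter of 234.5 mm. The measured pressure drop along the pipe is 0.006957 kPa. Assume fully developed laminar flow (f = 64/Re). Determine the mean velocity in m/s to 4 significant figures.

For laminar flow, f = 64/Re with Re = ρVD/μ, so Darcy-Weisbach reduces to ΔP = 32μLV/D². Solving for V: V = ΔP·D²/(32μL) = 6.957·(0.2345)²/(32·0.0175·6.802) = 0.1004 m/s.
Check: Re = ρVD/μ = 1102·0.1004·0.2345/0.0175 = 1483 < 2300, so the laminar assumption holds.

V ≈ 0.1004 m/s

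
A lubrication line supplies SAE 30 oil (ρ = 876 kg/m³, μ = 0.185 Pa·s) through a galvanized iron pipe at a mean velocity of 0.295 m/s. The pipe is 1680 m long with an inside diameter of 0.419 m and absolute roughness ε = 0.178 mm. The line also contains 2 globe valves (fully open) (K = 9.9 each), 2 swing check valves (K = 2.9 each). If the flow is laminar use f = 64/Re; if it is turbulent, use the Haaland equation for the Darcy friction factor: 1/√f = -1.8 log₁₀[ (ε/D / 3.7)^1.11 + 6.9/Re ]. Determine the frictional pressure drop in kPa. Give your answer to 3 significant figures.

ΔP ≈ 17.7 kPa

Reynolds number Re = ρVD/μ = 876 · 0.295 · 0.419 / 0.185 = 585.3.
Re < 2300 → laminar flow, so f = 64/Re = 64/585.3 = 0.1093 (the turbulent correlation is not needed).
Total minor-loss coefficient ΣK = 2·9.9 + 2·2.9 = 25.6.
ΔP = [f·L/D + ΣK]·(ρV²/2) = [0.1093·1680/0.419 + 25.6]·(876·0.295²/2) = [438.4 + 25.6]·38.12 = 1.769e+04 Pa.
ΔP = 1.769e+04 Pa = 17.7 kPa.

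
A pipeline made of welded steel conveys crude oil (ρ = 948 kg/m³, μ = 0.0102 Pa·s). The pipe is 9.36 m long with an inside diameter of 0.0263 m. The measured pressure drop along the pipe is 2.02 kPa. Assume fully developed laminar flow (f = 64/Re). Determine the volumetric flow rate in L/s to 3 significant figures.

Q ≈ 0.248 L/s

For laminar flow, f = 64/Re with Re = ρVD/μ, so Darcy-Weisbach reduces to ΔP = 32μLV/D². Solving for V: V = ΔP·D²/(32μL) = 2020·(0.0263)²/(32·0.0102·9.36) = 0.4573 m/s.
Check: Re = ρVD/μ = 948·0.4573·0.0263/0.0102 = 1118 < 2300, so the laminar assumption holds.
Q = V·A = 0.4573·(π/4·0.0263²) = 0.0002484 m³/s = 0.248 L/s.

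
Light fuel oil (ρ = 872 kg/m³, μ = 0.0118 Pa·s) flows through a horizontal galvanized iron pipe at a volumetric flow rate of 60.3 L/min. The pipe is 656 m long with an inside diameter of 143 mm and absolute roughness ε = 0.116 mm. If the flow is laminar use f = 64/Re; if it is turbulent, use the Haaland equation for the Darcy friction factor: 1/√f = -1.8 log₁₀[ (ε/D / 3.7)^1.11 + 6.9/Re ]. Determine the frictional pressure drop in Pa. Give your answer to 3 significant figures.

ΔP ≈ 758 Pa

Q = 60.3 L/min = 60.3/60000 = 0.001005 m³/s.
Cross-sectional area A = πD²/4 = π(0.143)²/4 = 0.01606 m²; mean velocity V = Q/A = 0.001005/0.01606 = 0.06258 m/s.
Reynolds number Re = ρVD/μ = 872 · 0.06258 · 0.143 / 0.0118 = 661.3.
Re < 2300 → laminar flow, so f = 64/Re = 64/661.3 = 0.09678 (the turbulent correlation is not needed).
Darcy-Weisbach: ΔP = f(L/D)(ρV²/2) = 0.09678·(656/0.143)·(872·0.06258²/2) = 0.09678·4587·1.707 = 758 Pa.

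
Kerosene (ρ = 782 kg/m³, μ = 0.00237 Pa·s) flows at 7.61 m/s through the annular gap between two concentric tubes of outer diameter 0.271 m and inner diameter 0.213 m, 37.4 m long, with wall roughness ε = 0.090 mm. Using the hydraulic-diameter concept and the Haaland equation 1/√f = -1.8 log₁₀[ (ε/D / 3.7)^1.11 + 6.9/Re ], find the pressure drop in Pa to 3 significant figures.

Hydraulic diameter D_h = 4A/P = D_o - D_i = 0.271 - 0.213 = 0.058 m.
Re = ρVD_h/μ = 782·7.61·0.058/0.00237 = 1.456e+05.
ε/D_h = 9e-05/0.058 = 0.00155; Haaland gives 1/√f = -1.8 log₁₀[0.000178+4.74e-05] = 6.564, so f = 0.02321.
ΔP = f(L/D_h)(ρV²/2) = 0.02321·37.4/0.058·2.264e+04 = 3.389e+05 Pa.

ΔP ≈ 339000 Pa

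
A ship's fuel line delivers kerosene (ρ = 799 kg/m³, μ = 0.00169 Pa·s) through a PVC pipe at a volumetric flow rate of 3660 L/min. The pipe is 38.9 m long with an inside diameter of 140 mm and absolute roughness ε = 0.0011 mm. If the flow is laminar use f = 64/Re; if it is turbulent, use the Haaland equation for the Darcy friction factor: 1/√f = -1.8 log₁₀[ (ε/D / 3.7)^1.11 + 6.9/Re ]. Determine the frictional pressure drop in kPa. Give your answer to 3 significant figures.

ΔP ≈ 25.7 kPa

Q = 3660 L/min = 3660/60000 = 0.061 m³/s.
Cross-sectional area A = πD²/4 = π(0.14)²/4 = 0.01539 m²; mean velocity V = Q/A = 0.061/0.01539 = 3.963 m/s.
Reynolds number Re = ρVD/μ = 799 · 3.963 · 0.14 / 0.00169 = 2.623e+05.
Re > 4000 → turbulent. Relative roughness ε/D = 1.1e-06/0.14 = 7.86e-06. Haaland: 1/√f = -1.8 log₁₀[(7.86e-06/3.7)^1.11 + 6.9/2.623e+05] = -1.8 log₁₀[5.05e-07 + 2.63e-05] = 8.229, so f = 0.01477.
Darcy-Weisbach: ΔP = f(L/D)(ρV²/2) = 0.01477·(38.9/0.14)·(799·3.963²/2) = 0.01477·277.9·6273 = 2.574e+04 Pa.
ΔP = 2.574e+04 Pa = 25.7 kPa.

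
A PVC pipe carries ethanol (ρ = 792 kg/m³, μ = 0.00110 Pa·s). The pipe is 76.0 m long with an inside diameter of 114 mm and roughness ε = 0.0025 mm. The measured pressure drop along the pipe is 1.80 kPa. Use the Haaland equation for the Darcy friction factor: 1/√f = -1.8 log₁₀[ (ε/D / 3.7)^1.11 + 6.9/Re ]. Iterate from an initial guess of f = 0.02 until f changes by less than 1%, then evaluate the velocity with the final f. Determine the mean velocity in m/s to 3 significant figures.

V ≈ 0.569 m/s

Rearranging Darcy-Weisbach: V = √(2·ΔP·D/(f·L·ρ)). With ε/D = 2.5e-06/0.114 = 2.19e-05, iterate starting from f = 0.02:
  f = 0.02 → V = √(2·1800·0.114/(0.02·76·792)) = 0.5839 m/s; Re = ρVD/μ = 4.792e+04; f → 0.02096
  f = 0.02096 → V = 0.5703 m/s; Re = 4.681e+04; f → 0.02108
Converged (Δf/f < 1%). With the final f = 0.02108: V = √(2·1800·0.114/(0.02108·76·792)) = 0.5688 m/s.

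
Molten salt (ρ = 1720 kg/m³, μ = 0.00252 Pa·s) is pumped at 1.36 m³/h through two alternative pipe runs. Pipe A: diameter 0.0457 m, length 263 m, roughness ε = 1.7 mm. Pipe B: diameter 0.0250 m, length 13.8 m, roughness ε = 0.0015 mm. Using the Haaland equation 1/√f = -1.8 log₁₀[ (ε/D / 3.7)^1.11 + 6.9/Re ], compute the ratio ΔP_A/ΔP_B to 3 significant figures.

Pipe A: V = Q/A = 0.0003778/0.00164 = 0.2303 m/s; Re = 7184; ε/D = 0.0372; Haaland → f = 0.06655; ΔP_A = f(L/D)(ρV²/2) = 1.747e+04 Pa.
Pipe B: V = Q/A = 0.0003778/0.0004909 = 0.7696 m/s; Re = 1.313e+04; ε/D = 6e-05; Haaland → f = 0.02877; ΔP_B = f(L/D)(ρV²/2) = 8088 Pa.
ΔP_A/ΔP_B = 1.747e+04/8088 = 2.16.

ΔP_A/ΔP_B ≈ 2.16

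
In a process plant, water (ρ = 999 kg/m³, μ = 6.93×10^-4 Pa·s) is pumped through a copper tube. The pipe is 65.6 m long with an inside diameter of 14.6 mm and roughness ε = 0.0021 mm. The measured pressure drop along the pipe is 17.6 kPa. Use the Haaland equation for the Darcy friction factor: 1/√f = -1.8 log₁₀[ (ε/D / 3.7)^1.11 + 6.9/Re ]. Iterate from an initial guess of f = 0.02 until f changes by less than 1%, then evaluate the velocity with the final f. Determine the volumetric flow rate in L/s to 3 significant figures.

Q ≈ 0.0849 L/s

Rearranging Darcy-Weisbach: V = √(2·ΔP·D/(f·L·ρ)). With ε/D = 2.1e-06/0.0146 = 0.000144, iterate starting from f = 0.02:
  f = 0.02 → V = √(2·1.76e+04·0.0146/(0.02·65.6·999)) = 0.6262 m/s; Re = ρVD/μ = 1.318e+04; f → 0.02885
  f = 0.02885 → V = 0.5213 m/s; Re = 1.097e+04; f → 0.03028
  f = 0.03028 → V = 0.5089 m/s; Re = 1.071e+04; f → 0.03047
Converged (Δf/f < 1%). With the final f = 0.03047: V = √(2·1.76e+04·0.0146/(0.03047·65.6·999)) = 0.5073 m/s.
Q = V·A = 0.5073·(π/4·0.0146²) = 8.493e-05 m³/s = 0.0849 L/s.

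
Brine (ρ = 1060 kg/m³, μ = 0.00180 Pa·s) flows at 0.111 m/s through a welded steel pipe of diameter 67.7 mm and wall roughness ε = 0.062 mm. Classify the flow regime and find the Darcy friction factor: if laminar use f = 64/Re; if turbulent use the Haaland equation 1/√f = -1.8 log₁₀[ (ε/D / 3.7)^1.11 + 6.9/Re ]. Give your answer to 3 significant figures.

Re = ρVD/μ = 1060·0.111·0.0677/0.0018 = 4425.
Re > 4000 → turbulent. ε/D = 6.2e-05/0.0677 = 0.000916; Haaland: 1/√f = -1.8 log₁₀[9.93e-05 + 0.00156] = 5.005, so f = 0.03993.

f ≈ 0.0399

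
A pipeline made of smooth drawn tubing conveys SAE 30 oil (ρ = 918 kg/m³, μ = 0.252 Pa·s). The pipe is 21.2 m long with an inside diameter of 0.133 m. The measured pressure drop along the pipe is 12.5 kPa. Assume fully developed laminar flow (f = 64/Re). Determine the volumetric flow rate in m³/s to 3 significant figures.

Q ≈ 0.0180 m³/s

For laminar flow, f = 64/Re with Re = ρVD/μ, so Darcy-Weisbach reduces to ΔP = 32μLV/D². Solving for V: V = ΔP·D²/(32μL) = 1.25e+04·(0.133)²/(32·0.252·21.2) = 1.293 m/s.
Check: Re = ρVD/μ = 918·1.293·0.133/0.252 = 626.6 < 2300, so the laminar assumption holds.
Q = V·A = 1.293·(π/4·0.133²) = 0.01797 m³/s = 0.0180 m³/s.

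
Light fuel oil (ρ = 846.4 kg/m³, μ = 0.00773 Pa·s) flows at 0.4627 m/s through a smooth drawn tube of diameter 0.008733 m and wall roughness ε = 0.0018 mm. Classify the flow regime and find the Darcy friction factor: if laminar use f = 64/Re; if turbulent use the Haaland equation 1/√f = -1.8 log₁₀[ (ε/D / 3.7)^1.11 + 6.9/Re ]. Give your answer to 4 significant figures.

Re = ρVD/μ = 846.4·0.4627·0.008733/0.00773 = 442.4.
Re < 2300 → laminar, so f = 64/Re = 0.1447 (roughness is irrelevant in laminar flow).

f ≈ 0.1447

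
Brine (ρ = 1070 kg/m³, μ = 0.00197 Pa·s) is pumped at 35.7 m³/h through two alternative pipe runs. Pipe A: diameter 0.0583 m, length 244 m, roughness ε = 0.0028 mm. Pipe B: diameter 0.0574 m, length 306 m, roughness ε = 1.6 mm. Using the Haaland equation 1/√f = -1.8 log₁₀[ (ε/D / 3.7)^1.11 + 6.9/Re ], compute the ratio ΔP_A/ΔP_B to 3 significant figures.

ΔP_A/ΔP_B ≈ 0.231

Pipe A: V = Q/A = 0.009917/0.002669 = 3.715 m/s; Re = 1.176e+05; ε/D = 4.8e-05; Haaland → f = 0.01746; ΔP_A = f(L/D)(ρV²/2) = 5.394e+05 Pa.
Pipe B: V = Q/A = 0.009917/0.002588 = 3.832 m/s; Re = 1.195e+05; ε/D = 0.0279; Haaland → f = 0.05585; ΔP_B = f(L/D)(ρV²/2) = 2.339e+06 Pa.
ΔP_A/ΔP_B = 5.394e+05/2.339e+06 = 0.231.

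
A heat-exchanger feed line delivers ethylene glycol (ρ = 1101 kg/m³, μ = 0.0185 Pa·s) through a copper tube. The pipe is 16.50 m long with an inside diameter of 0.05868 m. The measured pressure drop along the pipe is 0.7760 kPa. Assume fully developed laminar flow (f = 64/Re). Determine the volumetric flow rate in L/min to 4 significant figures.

Q ≈ 44.39 L/min

For laminar flow, f = 64/Re with Re = ρVD/μ, so Darcy-Weisbach reduces to ΔP = 32μLV/D². Solving for V: V = ΔP·D²/(32μL) = 776·(0.05868)²/(32·0.0185·16.5) = 0.2735 m/s.
Check: Re = ρVD/μ = 1101·0.2735·0.05868/0.0185 = 955.3 < 2300, so the laminar assumption holds.
Q = V·A = 0.2735·(π/4·0.05868²) = 0.0007398 m³/s = 44.39 L/min.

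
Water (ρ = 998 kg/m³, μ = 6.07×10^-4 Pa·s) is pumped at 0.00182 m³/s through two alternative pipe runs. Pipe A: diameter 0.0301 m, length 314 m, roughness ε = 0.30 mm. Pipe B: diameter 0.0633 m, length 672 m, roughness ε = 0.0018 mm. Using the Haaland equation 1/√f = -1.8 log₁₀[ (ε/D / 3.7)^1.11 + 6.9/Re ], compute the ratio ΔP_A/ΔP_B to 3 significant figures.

ΔP_A/ΔP_B ≈ 37.0

Pipe A: V = Q/A = 0.00182/0.0007116 = 2.558 m/s; Re = 1.266e+05; ε/D = 0.00997; Haaland → f = 0.03838; ΔP_A = f(L/D)(ρV²/2) = 1.307e+06 Pa.
Pipe B: V = Q/A = 0.00182/0.003147 = 0.5783 m/s; Re = 6.019e+04; ε/D = 2.84e-05; Haaland → f = 0.01996; ΔP_B = f(L/D)(ρV²/2) = 3.536e+04 Pa.
ΔP_A/ΔP_B = 1.307e+06/3.536e+04 = 37.0.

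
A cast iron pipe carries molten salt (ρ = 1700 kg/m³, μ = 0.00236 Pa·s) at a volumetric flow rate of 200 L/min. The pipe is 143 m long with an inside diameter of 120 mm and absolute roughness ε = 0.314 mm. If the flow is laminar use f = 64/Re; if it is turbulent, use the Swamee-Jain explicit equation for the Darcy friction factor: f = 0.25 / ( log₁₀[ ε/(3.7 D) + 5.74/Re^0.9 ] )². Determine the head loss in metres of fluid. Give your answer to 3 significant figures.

Q = 200 L/min = 200/60000 = 0.003333 m³/s.
Cross-sectional area A = πD²/4 = π(0.12)²/4 = 0.01131 m²; mean velocity V = Q/A = 0.003333/0.01131 = 0.2947 m/s.
Reynolds number Re = ρVD/μ = 1700 · 0.2947 · 0.12 / 0.00236 = 2.548e+04.
Re > 4000 → turbulent. Relative roughness ε/D = 0.000314/0.12 = 0.00262. Swamee-Jain: f = 0.25/(log₁₀[0.00262/3.7 + 5.74/2.548e+04^0.9])² = 0.25/(log₁₀[0.000707 + 0.000621])² = 0.25/(-2.877)² = 0.03021.
Darcy-Weisbach: ΔP = f(L/D)(ρV²/2) = 0.03021·(143/0.12)·(1700·0.2947²/2) = 0.03021·1192·73.84 = 2658 Pa.
Head loss h_f = ΔP/(ρg) = 2658/(1700·9.81) = 0.159 m.

h_f ≈ 0.159 m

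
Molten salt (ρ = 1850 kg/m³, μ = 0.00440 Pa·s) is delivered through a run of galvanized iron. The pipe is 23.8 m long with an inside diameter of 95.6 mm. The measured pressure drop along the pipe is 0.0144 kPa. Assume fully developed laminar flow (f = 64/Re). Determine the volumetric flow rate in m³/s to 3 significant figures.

Q ≈ 2.82×10^-4 m³/s

For laminar flow, f = 64/Re with Re = ρVD/μ, so Darcy-Weisbach reduces to ΔP = 32μLV/D². Solving for V: V = ΔP·D²/(32μL) = 14.4·(0.0956)²/(32·0.0044·23.8) = 0.03927 m/s.
Check: Re = ρVD/μ = 1850·0.03927·0.0956/0.0044 = 1579 < 2300, so the laminar assumption holds.
Q = V·A = 0.03927·(π/4·0.0956²) = 0.0002819 m³/s = 2.82×10^-4 m³/s.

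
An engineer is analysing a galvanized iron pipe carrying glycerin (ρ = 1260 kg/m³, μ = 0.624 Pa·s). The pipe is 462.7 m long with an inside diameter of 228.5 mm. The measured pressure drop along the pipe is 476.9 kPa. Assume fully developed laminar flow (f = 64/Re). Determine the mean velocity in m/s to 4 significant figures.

For laminar flow, f = 64/Re with Re = ρVD/μ, so Darcy-Weisbach reduces to ΔP = 32μLV/D². Solving for V: V = ΔP·D²/(32μL) = 4.769e+05·(0.2285)²/(32·0.624·462.7) = 2.695 m/s.
Check: Re = ρVD/μ = 1260·2.695·0.2285/0.624 = 1243 < 2300, so the laminar assumption holds.

V ≈ 2.695 m/s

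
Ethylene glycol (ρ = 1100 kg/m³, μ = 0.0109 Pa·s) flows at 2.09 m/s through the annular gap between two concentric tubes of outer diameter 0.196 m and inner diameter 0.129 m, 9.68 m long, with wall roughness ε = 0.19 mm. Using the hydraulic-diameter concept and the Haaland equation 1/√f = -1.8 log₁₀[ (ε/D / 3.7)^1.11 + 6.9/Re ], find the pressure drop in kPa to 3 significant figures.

ΔP ≈ 11.3 kPa

Hydraulic diameter D_h = 4A/P = D_o - D_i = 0.196 - 0.129 = 0.067 m.
Re = ρVD_h/μ = 1100·2.09·0.067/0.0109 = 1.413e+04.
ε/D_h = 0.00019/0.067 = 0.00284; Haaland gives 1/√f = -1.8 log₁₀[0.000348+0.000488] = 5.54, so f = 0.03259.
ΔP = f(L/D_h)(ρV²/2) = 0.03259·9.68/0.067·2402 = 1.131e+04 Pa.
ΔP = 11.3 kPa.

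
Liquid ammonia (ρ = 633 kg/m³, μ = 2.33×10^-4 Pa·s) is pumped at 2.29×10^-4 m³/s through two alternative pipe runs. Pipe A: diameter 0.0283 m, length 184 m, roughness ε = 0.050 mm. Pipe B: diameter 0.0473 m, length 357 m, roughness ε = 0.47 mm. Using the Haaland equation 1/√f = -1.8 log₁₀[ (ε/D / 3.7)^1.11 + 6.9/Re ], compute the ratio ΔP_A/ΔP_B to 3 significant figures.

Pipe A: V = Q/A = 0.000229/0.000629 = 0.3641 m/s; Re = 2.799e+04; ε/D = 0.00177; Haaland → f = 0.02759; ΔP_A = f(L/D)(ρV²/2) = 7526 Pa.
Pipe B: V = Q/A = 0.000229/0.001757 = 0.1303 m/s; Re = 1.675e+04; ε/D = 0.00994; Haaland → f = 0.04106; ΔP_B = f(L/D)(ρV²/2) = 1666 Pa.
ΔP_A/ΔP_B = 7526/1666 = 4.52.

ΔP_A/ΔP_B ≈ 4.52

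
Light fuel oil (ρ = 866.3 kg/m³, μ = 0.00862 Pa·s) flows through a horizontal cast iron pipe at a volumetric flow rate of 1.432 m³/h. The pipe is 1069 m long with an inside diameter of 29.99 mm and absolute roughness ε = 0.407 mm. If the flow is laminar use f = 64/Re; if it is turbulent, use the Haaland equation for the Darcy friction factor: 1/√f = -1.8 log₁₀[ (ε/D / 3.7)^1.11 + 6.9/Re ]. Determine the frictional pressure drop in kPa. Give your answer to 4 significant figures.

Q = 1.432 m³/h = 1.432/3600 = 0.0003978 m³/s.
Cross-sectional area A = πD²/4 = π(0.02999)²/4 = 0.0007064 m²; mean velocity V = Q/A = 0.0003978/0.0007064 = 0.5631 m/s.
Reynolds number Re = ρVD/μ = 866.3 · 0.5631 · 0.02999 / 0.00862 = 1697.
Re < 2300 → laminar flow, so f = 64/Re = 64/1697 = 0.03771 (the turbulent correlation is not needed).
Darcy-Weisbach: ΔP = f(L/D)(ρV²/2) = 0.03771·(1069/0.02999)·(866.3·0.5631²/2) = 0.03771·3.565e+04·137.4 = 1.846e+05 Pa.
ΔP = 1.846e+05 Pa = 184.6 kPa.

ΔP ≈ 184.6 kPa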